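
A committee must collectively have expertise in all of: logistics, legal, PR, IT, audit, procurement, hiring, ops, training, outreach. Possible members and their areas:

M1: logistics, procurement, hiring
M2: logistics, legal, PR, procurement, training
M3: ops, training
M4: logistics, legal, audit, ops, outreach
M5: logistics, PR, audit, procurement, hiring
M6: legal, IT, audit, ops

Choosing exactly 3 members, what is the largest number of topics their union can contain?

Choosing M1, M2, M4 covers {logistics, legal, PR, audit, procurement, hiring, ops, training, outreach} — 9 topics.
No choice of 3 members does better; here IT is left uncovered.

9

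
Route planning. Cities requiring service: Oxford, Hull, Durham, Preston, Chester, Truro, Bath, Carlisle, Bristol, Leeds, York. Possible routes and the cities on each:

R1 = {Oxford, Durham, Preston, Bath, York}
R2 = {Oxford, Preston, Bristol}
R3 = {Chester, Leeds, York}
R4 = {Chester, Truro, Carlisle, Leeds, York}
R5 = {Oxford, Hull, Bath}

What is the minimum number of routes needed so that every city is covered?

R1, R2, R4, R5 together cover {Oxford, Hull, Durham, Preston, Chester, Truro, Bath, Carlisle, Bristol, Leeds, York} — every city.
No 3 of the 5 routes cover everything (all 10 triples fall short), so 4 is minimum.

4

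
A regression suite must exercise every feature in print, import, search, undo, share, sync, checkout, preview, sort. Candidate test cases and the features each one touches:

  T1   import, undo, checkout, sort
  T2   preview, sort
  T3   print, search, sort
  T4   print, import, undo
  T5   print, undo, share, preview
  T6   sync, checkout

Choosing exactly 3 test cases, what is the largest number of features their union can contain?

Choosing T1, T3, T5 covers {print, import, search, undo, share, checkout, preview, sort} — 8 features.
No choice of 3 test cases does better; here sync is left uncovered.

8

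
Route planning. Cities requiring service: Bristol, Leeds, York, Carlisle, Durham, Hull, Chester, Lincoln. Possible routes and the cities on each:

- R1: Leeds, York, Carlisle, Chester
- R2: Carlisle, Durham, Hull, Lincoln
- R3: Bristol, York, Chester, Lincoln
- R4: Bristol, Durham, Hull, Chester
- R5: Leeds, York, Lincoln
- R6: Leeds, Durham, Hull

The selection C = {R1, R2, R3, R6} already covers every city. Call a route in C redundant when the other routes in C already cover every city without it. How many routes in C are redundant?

Drop R1: the rest still cover every city — redundant.
Drop R2: the rest still cover every city — redundant.
Drop R3: Bristol uncovered — not redundant.
Drop R6: the rest still cover every city — redundant.
3 redundant: R1, R2, R6.

3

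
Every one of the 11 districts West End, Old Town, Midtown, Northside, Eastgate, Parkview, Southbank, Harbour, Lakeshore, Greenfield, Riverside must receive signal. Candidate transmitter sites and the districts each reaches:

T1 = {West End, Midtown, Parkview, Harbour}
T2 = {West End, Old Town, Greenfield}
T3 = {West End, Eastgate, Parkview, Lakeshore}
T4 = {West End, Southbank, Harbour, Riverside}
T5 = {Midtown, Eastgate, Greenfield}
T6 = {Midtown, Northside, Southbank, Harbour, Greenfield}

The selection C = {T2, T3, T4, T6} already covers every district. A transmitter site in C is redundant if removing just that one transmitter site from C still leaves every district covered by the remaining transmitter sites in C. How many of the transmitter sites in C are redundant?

0

Drop T2: Old Town uncovered — not redundant.
Drop T3: Eastgate, Parkview, Lakeshore uncovered — not redundant.
Drop T4: Riverside uncovered — not redundant.
Drop T6: Midtown, Northside uncovered — not redundant.
None of the transmitter sites in C is redundant.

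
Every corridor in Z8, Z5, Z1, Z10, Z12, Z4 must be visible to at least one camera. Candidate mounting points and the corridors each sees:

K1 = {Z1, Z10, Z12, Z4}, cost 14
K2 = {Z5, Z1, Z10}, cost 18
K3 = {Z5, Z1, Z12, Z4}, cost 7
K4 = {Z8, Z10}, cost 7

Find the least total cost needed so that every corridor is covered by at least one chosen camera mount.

14

K3, K4 cover every corridor at cost 7 + 7 = 14.
Any cover uses at least 2 camera mounts; among all covering selections none totals below 14.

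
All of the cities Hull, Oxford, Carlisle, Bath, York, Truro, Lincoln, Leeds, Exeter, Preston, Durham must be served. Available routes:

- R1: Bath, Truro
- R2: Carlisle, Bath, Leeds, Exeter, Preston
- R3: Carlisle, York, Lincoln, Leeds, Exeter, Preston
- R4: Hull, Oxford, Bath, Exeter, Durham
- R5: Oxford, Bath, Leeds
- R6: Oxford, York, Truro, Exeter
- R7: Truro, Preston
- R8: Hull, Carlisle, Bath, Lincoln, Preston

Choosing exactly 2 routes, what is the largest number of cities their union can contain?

Choosing R3, R4 covers {Hull, Oxford, Carlisle, Bath, York, Lincoln, Leeds, Exeter, Preston, Durham} — 10 cities.
No choice of 2 routes does better; here Truro is left uncovered.

10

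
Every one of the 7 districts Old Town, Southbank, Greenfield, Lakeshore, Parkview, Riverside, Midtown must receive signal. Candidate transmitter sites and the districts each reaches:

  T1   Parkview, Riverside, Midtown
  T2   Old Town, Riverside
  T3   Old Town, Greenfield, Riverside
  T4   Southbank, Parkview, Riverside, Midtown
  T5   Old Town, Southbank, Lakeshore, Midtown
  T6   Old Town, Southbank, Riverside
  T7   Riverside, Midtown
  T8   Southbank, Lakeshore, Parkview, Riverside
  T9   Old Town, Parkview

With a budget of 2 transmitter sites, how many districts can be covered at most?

Choosing T1, T5 covers {Old Town, Southbank, Lakeshore, Parkview, Riverside, Midtown} — 6 districts.
No choice of 2 transmitter sites does better; here Greenfield is left uncovered.

6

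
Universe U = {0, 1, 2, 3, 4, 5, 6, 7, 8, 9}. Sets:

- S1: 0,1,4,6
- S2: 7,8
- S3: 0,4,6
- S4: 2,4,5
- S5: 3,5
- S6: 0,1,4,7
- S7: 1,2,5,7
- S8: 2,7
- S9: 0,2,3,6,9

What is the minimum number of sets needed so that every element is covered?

4

S1, S2, S4, S9 together cover {0, 1, 2, 3, 4, 5, 6, 7, 8, 9} — every element.
No 3 of the 9 sets cover everything (all 84 triples fall short), so 4 is minimum.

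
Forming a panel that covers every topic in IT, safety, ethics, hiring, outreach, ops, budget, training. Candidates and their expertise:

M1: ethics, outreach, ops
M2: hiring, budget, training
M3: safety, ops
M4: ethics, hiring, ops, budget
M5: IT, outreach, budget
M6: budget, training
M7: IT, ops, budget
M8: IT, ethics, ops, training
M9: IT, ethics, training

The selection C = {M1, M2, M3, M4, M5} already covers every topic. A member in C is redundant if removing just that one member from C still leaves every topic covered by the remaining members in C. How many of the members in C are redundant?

Drop M1: the rest still cover every topic — redundant.
Drop M2: training uncovered — not redundant.
Drop M3: safety uncovered — not redundant.
Drop M4: the rest still cover every topic — redundant.
Drop M5: IT uncovered — not redundant.
2 redundant: M1, M4.

2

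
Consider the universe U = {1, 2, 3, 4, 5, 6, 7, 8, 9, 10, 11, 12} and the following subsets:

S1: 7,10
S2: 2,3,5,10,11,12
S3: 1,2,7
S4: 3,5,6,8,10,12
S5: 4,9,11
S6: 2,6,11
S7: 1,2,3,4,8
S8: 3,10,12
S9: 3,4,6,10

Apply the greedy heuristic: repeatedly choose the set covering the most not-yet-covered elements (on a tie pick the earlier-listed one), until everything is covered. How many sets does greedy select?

Pick 1: S2 covers 6 new elements (2, 3, 5, 10, 11, 12).
Pick 2: S7 covers 3 new elements (1, 4, 8).
Pick 3: S1 covers 1 new elements (7).
Pick 4: S4 covers 1 new elements (6).
Pick 5: S5 covers 1 new elements (9).
Greedy uses 5 sets. (The true minimum is 3.)

5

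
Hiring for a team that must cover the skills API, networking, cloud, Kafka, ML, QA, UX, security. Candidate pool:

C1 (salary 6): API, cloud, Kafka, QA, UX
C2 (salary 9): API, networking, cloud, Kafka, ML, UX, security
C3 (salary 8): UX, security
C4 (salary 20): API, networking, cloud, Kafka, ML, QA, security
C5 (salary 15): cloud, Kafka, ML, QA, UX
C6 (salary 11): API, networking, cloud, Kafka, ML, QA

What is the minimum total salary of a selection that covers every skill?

C1, C2 cover every skill at salary 6 + 9 = 15.
Any cover uses at least 2 candidates; among all covering selections none totals below 15.

15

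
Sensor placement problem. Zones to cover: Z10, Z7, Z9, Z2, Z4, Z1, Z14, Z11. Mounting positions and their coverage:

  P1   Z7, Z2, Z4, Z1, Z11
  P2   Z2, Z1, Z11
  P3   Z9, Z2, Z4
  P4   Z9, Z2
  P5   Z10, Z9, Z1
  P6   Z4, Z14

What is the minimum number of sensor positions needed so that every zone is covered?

P1, P5, P6 together cover {Z10, Z7, Z9, Z2, Z4, Z1, Z14, Z11} — every zone.
No 2 of the 6 sensor positions cover everything (all 15 pairs fall short), so 3 is minimum.

3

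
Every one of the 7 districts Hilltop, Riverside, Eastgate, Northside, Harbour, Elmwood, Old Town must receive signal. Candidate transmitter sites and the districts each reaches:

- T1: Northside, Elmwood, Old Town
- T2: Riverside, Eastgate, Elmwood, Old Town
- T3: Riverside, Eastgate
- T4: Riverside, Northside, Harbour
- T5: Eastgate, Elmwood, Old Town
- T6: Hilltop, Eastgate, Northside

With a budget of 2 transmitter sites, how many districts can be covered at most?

6

Choosing T2, T4 covers {Riverside, Eastgate, Northside, Harbour, Elmwood, Old Town} — 6 districts.
No choice of 2 transmitter sites does better; here Hilltop is left uncovered.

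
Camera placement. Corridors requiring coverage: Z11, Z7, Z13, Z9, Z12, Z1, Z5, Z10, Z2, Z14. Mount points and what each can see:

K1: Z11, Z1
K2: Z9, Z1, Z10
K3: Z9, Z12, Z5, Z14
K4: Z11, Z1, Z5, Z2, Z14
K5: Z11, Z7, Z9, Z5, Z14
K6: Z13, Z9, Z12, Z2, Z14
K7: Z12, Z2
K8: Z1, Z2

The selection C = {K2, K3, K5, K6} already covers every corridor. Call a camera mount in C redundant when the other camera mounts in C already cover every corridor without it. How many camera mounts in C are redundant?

Drop K2: Z1, Z10 uncovered — not redundant.
Drop K3: the rest still cover every corridor — redundant.
Drop K5: Z11, Z7 uncovered — not redundant.
Drop K6: Z13, Z2 uncovered — not redundant.
1 redundant: K3.

1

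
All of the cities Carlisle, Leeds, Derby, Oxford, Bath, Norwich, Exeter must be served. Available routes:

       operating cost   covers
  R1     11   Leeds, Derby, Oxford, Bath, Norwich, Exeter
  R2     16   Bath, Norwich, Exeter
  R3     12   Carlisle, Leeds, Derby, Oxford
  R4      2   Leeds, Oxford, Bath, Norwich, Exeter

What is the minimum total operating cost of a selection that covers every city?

R3, R4 cover every city at operating cost 12 + 2 = 14.
Any cover uses at least 2 routes; among all covering selections none totals below 14.

14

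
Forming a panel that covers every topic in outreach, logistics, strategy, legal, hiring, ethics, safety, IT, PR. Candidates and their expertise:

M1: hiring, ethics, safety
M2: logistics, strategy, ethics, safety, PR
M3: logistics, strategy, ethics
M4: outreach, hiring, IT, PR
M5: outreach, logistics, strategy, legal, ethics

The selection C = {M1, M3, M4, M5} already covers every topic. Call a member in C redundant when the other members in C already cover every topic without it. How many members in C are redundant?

1

Drop M1: safety uncovered — not redundant.
Drop M3: the rest still cover every topic — redundant.
Drop M4: IT, PR uncovered — not redundant.
Drop M5: legal uncovered — not redundant.
1 redundant: M3.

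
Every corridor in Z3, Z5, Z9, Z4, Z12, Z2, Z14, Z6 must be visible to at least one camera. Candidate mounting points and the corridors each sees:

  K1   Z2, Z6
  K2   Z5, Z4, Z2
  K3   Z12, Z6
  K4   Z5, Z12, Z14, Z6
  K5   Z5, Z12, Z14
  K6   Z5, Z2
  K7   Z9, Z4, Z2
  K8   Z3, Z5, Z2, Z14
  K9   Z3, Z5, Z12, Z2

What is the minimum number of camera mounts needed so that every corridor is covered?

K3, K7, K8 together cover {Z3, Z5, Z9, Z4, Z12, Z2, Z14, Z6} — every corridor.
No 2 of the 9 camera mounts cover everything (all 36 pairs fall short), so 3 is minimum.

3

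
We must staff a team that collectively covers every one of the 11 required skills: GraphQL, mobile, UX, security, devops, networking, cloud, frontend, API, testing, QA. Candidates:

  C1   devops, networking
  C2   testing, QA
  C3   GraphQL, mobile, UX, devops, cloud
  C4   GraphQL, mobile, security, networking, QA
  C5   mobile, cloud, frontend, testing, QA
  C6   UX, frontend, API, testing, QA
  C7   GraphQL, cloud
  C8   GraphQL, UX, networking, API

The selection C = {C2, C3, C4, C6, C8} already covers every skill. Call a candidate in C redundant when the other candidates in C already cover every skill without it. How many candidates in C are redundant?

Drop C2: the rest still cover every skill — redundant.
Drop C3: devops, cloud uncovered — not redundant.
Drop C4: security uncovered — not redundant.
Drop C6: frontend uncovered — not redundant.
Drop C8: the rest still cover every skill — redundant.
2 redundant: C2, C8.

2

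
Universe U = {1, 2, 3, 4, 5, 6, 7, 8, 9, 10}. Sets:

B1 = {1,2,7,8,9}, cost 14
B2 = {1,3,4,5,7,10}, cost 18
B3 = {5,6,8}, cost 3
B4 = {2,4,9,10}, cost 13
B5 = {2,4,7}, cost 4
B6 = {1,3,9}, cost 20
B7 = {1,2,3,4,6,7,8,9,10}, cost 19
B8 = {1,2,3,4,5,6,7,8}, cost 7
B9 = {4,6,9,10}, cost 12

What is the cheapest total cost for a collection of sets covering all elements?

19

B8, B9 cover every element at cost 7 + 12 = 19.
Any cover uses at least 2 sets; among all covering selections none totals below 19.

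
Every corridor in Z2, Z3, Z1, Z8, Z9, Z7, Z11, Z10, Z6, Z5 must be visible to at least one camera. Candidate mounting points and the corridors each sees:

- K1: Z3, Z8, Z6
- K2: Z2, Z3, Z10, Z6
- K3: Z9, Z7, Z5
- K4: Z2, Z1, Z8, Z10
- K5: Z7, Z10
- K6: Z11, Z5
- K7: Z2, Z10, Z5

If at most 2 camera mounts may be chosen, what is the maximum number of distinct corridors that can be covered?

7

Choosing K2, K3 covers {Z2, Z3, Z9, Z7, Z10, Z6, Z5} — 7 corridors.
No choice of 2 camera mounts does better; here Z1, Z8, Z11 are left uncovered.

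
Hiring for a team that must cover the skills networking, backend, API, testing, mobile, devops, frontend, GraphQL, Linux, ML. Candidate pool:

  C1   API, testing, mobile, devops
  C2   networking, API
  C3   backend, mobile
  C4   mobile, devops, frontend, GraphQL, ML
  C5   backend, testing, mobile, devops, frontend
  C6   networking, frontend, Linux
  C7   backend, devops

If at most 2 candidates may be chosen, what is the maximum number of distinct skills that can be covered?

7

Choosing C1, C4 covers {API, testing, mobile, devops, frontend, GraphQL, ML} — 7 skills.
No choice of 2 candidates does better; here networking, backend, Linux are left uncovered.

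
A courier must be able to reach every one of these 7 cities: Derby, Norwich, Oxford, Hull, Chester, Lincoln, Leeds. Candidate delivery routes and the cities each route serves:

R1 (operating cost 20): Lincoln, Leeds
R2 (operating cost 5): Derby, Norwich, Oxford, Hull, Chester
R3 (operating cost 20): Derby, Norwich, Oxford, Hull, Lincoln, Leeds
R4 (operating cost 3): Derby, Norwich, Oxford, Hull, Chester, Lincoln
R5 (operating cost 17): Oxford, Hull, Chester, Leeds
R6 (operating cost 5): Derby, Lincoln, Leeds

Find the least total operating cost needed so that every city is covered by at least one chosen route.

8

R4, R6 cover every city at operating cost 3 + 5 = 8.
Any cover uses at least 2 routes; among all covering selections none totals below 8.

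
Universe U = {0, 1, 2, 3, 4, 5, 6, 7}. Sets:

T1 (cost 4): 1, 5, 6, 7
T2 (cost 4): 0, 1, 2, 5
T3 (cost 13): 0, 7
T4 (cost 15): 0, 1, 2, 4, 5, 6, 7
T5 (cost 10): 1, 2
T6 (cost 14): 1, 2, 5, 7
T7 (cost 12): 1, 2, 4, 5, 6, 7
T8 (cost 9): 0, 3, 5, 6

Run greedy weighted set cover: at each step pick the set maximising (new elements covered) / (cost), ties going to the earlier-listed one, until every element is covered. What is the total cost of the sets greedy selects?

Pick 1: T1 adds 4 new (1, 5, 6, 7) at cost 4 (ratio 4/4).
Pick 2: T2 adds 2 new (0, 2) at cost 4 (ratio 2/4).
Pick 3: T8 adds 1 new (3) at cost 9 (ratio 1/9).
Pick 4: T7 adds 1 new (4) at cost 12 (ratio 1/12).
Greedy total cost: 4 + 4 + 9 + 12 = 29. (The true optimum is 21, so greedy overshoots here.)

29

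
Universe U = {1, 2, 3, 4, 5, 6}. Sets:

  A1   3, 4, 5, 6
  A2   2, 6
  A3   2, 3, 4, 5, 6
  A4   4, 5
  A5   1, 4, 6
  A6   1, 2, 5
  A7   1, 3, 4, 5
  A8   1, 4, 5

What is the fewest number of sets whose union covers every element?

A1, A6 together cover {1, 2, 3, 4, 5, 6} — every element.
No single set contains all 6 elements, so 2 is optimal.

2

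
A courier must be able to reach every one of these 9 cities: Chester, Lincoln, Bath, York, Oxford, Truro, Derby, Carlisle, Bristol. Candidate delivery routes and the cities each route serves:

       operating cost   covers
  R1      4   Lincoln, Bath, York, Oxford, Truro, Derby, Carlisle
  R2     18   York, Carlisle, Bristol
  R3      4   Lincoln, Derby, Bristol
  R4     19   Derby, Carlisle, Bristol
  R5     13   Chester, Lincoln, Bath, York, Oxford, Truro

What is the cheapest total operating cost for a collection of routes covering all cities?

R1, R3, R5 cover every city at operating cost 4 + 4 + 13 = 21.
Any cover uses at least 2 routes; among all covering selections none totals below 21.

21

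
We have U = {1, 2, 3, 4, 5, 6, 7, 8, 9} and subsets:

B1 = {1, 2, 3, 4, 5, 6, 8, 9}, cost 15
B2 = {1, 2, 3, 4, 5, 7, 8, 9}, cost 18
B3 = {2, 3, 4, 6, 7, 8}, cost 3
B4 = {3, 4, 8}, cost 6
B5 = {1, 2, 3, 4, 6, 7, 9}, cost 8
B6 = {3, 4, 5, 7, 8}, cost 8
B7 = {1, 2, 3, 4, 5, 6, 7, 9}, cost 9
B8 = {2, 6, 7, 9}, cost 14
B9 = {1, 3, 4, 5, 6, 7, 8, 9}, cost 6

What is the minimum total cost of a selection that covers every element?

B3, B9 cover every element at cost 3 + 6 = 9.
Any cover uses at least 2 sets; among all covering selections none totals below 9.

9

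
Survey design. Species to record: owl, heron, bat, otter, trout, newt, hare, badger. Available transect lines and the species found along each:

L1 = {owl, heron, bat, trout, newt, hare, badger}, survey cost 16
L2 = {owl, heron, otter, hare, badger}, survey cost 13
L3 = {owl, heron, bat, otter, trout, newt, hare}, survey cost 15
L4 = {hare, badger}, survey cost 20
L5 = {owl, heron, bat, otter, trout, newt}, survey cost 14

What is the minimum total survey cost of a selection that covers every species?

27

L2, L5 cover every species at survey cost 13 + 14 = 27.
Any cover uses at least 2 transects; among all covering selections none totals below 27.
Greedy by coverage-per-survey cost would pick L3, L2 for 28 — worse than the optimum 27.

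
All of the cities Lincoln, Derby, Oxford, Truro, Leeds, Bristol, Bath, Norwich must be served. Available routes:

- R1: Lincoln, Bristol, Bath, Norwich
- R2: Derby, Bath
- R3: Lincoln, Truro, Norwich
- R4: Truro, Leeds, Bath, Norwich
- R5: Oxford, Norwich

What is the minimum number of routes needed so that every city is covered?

4

R1, R2, R4, R5 together cover {Lincoln, Derby, Oxford, Truro, Leeds, Bristol, Bath, Norwich} — every city.
No 3 of the 5 routes cover everything (all 10 triples fall short), so 4 is minimum.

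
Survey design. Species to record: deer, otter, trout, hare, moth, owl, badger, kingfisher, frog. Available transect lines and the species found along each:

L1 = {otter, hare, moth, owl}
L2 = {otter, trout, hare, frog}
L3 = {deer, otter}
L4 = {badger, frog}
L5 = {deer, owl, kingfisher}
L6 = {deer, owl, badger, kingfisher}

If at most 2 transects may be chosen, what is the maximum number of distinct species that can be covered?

Choosing L2, L6 covers {deer, otter, trout, hare, owl, badger, kingfisher, frog} — 8 species.
No choice of 2 transects does better; here moth is left uncovered.

8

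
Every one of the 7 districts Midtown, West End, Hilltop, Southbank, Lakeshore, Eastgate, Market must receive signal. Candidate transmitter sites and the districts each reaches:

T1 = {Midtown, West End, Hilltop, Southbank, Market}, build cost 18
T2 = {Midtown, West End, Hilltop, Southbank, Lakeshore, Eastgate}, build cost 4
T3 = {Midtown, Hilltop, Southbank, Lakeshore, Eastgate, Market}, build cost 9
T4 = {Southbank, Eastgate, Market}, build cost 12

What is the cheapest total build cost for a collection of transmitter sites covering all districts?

13

T2, T3 cover every district at build cost 4 + 9 = 13.
Any cover uses at least 2 transmitter sites; among all covering selections none totals below 13.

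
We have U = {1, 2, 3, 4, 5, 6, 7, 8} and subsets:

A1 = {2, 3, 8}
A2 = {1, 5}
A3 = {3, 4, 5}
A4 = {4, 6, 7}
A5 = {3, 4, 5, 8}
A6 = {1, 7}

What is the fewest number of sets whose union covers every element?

A1, A2, A4 together cover {1, 2, 3, 4, 5, 6, 7, 8} — every element.
No 2 of the 6 sets cover everything (all 15 pairs fall short), so 3 is minimum.
Greedy (largest uncovered first) would take A5, A4, A1, A2 — 4 sets — but 3 suffice.

3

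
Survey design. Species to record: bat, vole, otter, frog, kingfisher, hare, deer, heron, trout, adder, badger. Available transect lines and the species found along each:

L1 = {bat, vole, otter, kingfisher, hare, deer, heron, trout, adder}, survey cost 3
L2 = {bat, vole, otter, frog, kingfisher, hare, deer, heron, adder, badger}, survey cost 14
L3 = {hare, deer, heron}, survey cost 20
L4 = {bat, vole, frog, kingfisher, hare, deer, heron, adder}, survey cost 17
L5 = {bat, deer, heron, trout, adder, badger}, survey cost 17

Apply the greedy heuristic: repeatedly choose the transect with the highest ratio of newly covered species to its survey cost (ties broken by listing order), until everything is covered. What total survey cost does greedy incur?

17

Pick 1: L1 adds 9 new (bat, vole, otter, kingfisher, hare, deer, heron, trout, adder) at survey cost 3 (ratio 9/3).
Pick 2: L2 adds 2 new (frog, badger) at survey cost 14 (ratio 2/14).
Greedy total survey cost: 3 + 14 = 17.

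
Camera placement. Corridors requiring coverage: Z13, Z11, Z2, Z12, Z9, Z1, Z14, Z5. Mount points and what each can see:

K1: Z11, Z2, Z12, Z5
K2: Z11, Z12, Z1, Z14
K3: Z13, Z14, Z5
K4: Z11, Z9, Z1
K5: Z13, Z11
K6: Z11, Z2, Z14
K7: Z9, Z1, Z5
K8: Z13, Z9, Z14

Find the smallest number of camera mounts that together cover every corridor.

K1, K2, K8 together cover {Z13, Z11, Z2, Z12, Z9, Z1, Z14, Z5} — every corridor.
No 2 of the 8 camera mounts cover everything (all 28 pairs fall short), so 3 is minimum.

3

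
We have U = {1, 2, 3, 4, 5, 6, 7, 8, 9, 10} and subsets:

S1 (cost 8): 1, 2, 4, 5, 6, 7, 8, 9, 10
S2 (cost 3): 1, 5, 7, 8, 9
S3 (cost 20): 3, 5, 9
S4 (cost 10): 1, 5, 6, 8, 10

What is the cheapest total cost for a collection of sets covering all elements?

S1, S3 cover every element at cost 8 + 20 = 28.
Any cover uses at least 2 sets; among all covering selections none totals below 28.
Greedy by coverage-per-cost would pick S2, S1, S3 for 31 — worse than the optimum 28.

28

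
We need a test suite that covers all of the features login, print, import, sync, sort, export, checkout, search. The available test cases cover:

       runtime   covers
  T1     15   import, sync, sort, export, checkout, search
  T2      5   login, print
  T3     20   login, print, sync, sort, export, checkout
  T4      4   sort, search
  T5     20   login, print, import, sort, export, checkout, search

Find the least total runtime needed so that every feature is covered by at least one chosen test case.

20

T1, T2 cover every feature at runtime 15 + 5 = 20.
Any cover uses at least 2 test cases; among all covering selections none totals below 20.
Greedy by coverage-per-runtime would pick T4, T2, T1 for 24 — worse than the optimum 20.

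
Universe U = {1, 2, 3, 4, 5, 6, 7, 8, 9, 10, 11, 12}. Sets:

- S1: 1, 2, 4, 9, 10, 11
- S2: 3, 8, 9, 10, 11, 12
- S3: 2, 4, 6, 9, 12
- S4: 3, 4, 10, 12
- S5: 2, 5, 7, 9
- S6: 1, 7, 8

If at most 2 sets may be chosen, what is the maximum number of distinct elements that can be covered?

9

Choosing S1, S2 covers {1, 2, 3, 4, 8, 9, 10, 11, 12} — 9 elements.
No choice of 2 sets does better; here 5, 6, 7 are left uncovered.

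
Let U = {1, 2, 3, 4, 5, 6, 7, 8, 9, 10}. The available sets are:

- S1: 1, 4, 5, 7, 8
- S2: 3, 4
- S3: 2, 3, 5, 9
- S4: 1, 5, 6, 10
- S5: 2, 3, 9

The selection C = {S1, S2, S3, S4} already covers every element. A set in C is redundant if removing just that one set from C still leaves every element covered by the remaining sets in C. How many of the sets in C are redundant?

Drop S1: 7, 8 uncovered — not redundant.
Drop S2: the rest still cover every element — redundant.
Drop S3: 2, 9 uncovered — not redundant.
Drop S4: 6, 10 uncovered — not redundant.
1 redundant: S2.

1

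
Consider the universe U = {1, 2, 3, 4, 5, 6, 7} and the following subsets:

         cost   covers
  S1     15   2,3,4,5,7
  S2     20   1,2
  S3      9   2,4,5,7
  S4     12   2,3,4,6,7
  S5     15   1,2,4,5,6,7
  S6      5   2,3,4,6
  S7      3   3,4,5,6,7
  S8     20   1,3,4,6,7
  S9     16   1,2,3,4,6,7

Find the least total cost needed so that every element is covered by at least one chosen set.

S5, S7 cover every element at cost 15 + 3 = 18.
Any cover uses at least 2 sets; among all covering selections none totals below 18.
Greedy by coverage-per-cost would pick S7, S6, S5 for 23 — worse than the optimum 18.

18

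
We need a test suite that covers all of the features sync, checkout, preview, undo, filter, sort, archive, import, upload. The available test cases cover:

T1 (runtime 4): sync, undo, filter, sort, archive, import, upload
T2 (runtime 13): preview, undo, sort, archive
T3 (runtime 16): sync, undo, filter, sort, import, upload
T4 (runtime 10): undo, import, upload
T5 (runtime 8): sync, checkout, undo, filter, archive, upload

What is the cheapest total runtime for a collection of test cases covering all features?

T1, T2, T5 cover every feature at runtime 4 + 13 + 8 = 25.
Any cover uses at least 3 test cases; among all covering selections none totals below 25.

25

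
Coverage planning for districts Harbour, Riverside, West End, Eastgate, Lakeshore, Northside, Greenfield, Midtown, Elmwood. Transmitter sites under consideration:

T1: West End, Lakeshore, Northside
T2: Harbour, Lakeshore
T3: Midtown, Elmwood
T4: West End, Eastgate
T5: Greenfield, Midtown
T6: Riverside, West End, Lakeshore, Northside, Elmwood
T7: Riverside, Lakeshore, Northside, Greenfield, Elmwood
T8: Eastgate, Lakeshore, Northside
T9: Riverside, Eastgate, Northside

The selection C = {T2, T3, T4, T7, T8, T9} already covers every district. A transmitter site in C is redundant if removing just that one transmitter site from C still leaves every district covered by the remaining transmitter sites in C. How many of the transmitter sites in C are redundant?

2

Drop T2: Harbour uncovered — not redundant.
Drop T3: Midtown uncovered — not redundant.
Drop T4: West End uncovered — not redundant.
Drop T7: Greenfield uncovered — not redundant.
Drop T8: the rest still cover every district — redundant.
Drop T9: the rest still cover every district — redundant.
2 redundant: T8, T9.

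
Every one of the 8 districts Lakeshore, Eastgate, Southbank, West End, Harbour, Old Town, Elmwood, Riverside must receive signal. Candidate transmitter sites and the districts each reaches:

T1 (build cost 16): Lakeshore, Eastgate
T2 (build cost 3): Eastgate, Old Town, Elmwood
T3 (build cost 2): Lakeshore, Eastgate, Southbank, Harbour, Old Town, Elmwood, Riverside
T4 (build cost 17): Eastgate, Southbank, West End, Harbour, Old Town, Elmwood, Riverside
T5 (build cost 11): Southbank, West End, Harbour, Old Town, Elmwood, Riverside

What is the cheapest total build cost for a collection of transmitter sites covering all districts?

T3, T5 cover every district at build cost 2 + 11 = 13.
Any cover uses at least 2 transmitter sites; among all covering selections none totals below 13.

13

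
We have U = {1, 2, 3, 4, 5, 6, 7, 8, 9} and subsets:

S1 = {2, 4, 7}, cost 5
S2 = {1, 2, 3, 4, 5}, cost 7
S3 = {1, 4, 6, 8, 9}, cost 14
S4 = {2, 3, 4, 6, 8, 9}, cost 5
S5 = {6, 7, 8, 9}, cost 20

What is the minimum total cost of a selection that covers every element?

S1, S2, S4 cover every element at cost 5 + 7 + 5 = 17.
Any cover uses at least 2 sets; among all covering selections none totals below 17.

17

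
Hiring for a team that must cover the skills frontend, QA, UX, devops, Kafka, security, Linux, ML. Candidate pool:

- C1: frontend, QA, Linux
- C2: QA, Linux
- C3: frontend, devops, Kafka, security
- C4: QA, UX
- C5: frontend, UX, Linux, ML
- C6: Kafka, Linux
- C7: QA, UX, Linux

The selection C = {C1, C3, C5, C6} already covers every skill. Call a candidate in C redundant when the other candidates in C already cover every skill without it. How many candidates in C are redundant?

1

Drop C1: QA uncovered — not redundant.
Drop C3: devops, security uncovered — not redundant.
Drop C5: UX, ML uncovered — not redundant.
Drop C6: the rest still cover every skill — redundant.
1 redundant: C6.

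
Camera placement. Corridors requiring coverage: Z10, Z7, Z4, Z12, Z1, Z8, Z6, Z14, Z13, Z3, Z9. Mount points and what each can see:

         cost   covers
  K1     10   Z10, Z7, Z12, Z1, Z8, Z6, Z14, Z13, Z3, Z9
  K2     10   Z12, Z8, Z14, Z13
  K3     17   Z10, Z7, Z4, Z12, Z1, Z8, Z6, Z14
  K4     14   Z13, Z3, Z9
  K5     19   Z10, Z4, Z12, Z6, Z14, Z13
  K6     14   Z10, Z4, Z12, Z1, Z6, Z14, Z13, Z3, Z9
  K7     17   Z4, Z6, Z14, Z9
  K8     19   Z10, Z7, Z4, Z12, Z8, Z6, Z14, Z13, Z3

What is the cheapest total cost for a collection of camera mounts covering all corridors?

K1, K6 cover every corridor at cost 10 + 14 = 24.
Any cover uses at least 2 camera mounts; among all covering selections none totals below 24.

24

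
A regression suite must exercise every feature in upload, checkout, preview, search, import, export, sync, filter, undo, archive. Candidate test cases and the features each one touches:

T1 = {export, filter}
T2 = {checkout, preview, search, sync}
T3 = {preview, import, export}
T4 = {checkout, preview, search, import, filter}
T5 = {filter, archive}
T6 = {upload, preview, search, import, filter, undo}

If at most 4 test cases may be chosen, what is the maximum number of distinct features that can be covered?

Choosing T1, T2, T5, T6 covers {upload, checkout, preview, search, import, export, sync, filter, undo, archive} — 10 features.
That is all 10 features.

10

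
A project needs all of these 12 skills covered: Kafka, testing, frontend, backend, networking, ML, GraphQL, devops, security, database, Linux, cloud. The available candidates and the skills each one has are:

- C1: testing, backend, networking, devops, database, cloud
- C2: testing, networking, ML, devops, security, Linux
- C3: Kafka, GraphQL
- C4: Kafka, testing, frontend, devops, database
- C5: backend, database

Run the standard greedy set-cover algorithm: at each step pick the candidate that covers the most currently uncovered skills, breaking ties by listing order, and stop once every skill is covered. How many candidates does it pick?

Pick 1: C1 covers 6 new skills (testing, backend, networking, devops, database, cloud).
Pick 2: C2 covers 3 new skills (ML, security, Linux).
Pick 3: C3 covers 2 new skills (Kafka, GraphQL).
Pick 4: C4 covers 1 new skills (frontend).
Greedy uses 4 candidates.

4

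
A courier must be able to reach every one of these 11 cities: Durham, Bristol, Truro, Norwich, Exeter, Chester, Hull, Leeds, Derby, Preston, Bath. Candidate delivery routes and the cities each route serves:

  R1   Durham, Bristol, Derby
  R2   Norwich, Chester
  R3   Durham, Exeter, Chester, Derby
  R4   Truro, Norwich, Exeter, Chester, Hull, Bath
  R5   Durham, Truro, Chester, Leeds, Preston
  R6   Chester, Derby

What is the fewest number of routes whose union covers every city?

R1, R4, R5 together cover {Durham, Bristol, Truro, Norwich, Exeter, Chester, Hull, Leeds, Derby, Preston, Bath} — every city.
No 2 of the 6 routes cover everything (all 15 pairs fall short), so 3 is minimum.

3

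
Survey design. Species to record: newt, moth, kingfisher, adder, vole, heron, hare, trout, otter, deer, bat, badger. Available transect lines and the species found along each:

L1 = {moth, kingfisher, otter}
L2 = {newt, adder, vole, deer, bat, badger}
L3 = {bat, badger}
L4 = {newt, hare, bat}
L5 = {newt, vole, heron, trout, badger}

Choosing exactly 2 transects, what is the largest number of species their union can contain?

9

Choosing L1, L2 covers {newt, moth, kingfisher, adder, vole, otter, deer, bat, badger} — 9 species.
No choice of 2 transects does better; here heron, hare, trout are left uncovered.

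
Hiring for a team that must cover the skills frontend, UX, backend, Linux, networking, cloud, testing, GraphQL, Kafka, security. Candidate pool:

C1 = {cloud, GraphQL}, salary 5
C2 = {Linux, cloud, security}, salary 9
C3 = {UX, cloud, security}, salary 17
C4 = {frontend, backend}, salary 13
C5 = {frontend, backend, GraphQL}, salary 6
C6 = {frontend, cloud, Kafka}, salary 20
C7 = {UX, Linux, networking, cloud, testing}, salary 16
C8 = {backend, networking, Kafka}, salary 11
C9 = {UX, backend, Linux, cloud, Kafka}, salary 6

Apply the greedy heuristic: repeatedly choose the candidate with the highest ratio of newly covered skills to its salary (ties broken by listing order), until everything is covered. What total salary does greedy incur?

Pick 1: C9 adds 5 new (UX, backend, Linux, cloud, Kafka) at salary 6 (ratio 5/6).
Pick 2: C5 adds 2 new (frontend, GraphQL) at salary 6 (ratio 2/6).
Pick 3: C7 adds 2 new (networking, testing) at salary 16 (ratio 2/16).
Pick 4: C2 adds 1 new (security) at salary 9 (ratio 1/9).
Greedy total salary: 6 + 6 + 16 + 9 = 37.

37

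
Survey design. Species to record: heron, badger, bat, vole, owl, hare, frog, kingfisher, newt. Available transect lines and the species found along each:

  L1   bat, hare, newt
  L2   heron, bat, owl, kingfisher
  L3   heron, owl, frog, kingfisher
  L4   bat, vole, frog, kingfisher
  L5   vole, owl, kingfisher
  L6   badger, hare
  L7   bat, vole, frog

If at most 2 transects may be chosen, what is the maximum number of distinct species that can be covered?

7

Choosing L1, L3 covers {heron, bat, owl, hare, frog, kingfisher, newt} — 7 species.
No choice of 2 transects does better; here badger, vole are left uncovered.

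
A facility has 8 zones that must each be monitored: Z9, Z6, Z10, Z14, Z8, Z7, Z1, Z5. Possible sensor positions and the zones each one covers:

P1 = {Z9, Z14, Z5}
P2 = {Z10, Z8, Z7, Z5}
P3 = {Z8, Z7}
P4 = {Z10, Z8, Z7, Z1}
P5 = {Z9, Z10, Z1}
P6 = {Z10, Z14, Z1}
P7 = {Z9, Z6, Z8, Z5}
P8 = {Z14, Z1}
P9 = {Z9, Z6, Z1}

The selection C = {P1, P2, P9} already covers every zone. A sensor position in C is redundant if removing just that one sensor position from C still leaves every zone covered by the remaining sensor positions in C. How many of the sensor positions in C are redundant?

0

Drop P1: Z14 uncovered — not redundant.
Drop P2: Z10, Z8, Z7 uncovered — not redundant.
Drop P9: Z6, Z1 uncovered — not redundant.
None of the sensor positions in C is redundant.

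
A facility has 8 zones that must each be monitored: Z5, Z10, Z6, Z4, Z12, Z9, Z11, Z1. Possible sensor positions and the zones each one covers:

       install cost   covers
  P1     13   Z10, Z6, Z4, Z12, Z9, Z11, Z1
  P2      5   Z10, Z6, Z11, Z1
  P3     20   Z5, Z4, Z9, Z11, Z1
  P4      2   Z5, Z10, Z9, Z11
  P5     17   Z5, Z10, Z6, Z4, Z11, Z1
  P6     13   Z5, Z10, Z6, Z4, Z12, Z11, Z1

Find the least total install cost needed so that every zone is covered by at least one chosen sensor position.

15

P1, P4 cover every zone at install cost 13 + 2 = 15.
Any cover uses at least 2 sensor positions; among all covering selections none totals below 15.
Greedy by coverage-per-install cost would pick P4, P2, P1 for 20 — worse than the optimum 15.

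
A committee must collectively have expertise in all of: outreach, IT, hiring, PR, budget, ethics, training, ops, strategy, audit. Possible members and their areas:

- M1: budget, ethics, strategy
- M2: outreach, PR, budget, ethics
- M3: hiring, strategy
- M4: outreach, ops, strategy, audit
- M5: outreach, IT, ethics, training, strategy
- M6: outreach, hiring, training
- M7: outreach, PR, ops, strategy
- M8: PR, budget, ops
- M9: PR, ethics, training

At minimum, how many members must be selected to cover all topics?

4

M2, M3, M4, M5 together cover {outreach, IT, hiring, PR, budget, ethics, training, ops, strategy, audit} — every topic.
No 3 of the 9 members cover everything (all 84 triples fall short), so 4 is minimum.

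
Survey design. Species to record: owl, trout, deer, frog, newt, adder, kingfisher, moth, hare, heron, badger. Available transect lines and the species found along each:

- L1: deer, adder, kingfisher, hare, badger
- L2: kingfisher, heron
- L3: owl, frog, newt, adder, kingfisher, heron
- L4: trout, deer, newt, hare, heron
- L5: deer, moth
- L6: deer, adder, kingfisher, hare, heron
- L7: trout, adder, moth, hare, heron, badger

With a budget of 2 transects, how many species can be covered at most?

10

Choosing L3, L7 covers {owl, trout, frog, newt, adder, kingfisher, moth, hare, heron, badger} — 10 species.
No choice of 2 transects does better; here deer is left uncovered.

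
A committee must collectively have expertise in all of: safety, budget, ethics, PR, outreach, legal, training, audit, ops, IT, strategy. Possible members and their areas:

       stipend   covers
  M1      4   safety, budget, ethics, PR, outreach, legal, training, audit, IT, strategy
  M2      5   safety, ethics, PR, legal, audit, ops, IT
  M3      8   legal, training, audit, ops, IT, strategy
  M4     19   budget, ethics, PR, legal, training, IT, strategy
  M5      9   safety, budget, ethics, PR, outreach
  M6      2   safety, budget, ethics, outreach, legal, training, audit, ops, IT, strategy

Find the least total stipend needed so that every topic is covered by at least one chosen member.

M1, M6 cover every topic at stipend 4 + 2 = 6.
Any cover uses at least 2 members; among all covering selections none totals below 6.

6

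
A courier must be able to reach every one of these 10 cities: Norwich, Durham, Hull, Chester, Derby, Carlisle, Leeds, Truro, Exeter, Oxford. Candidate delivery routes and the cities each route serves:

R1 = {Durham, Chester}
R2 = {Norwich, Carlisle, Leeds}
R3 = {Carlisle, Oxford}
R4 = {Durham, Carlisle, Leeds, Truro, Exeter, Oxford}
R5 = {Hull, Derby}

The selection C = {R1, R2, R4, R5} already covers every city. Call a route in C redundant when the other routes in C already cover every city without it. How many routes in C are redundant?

Drop R1: Chester uncovered — not redundant.
Drop R2: Norwich uncovered — not redundant.
Drop R4: Truro, Exeter, Oxford uncovered — not redundant.
Drop R5: Hull, Derby uncovered — not redundant.
None of the routes in C is redundant.

0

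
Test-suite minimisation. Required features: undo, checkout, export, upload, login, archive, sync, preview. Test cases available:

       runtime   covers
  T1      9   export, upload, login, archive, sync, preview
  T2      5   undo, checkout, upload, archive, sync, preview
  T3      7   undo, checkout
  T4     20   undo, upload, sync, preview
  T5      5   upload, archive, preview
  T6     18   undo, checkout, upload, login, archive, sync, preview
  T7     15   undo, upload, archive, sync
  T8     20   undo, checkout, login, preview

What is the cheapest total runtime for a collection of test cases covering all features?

14

T1, T2 cover every feature at runtime 9 + 5 = 14.
Any cover uses at least 2 test cases; among all covering selections none totals below 14.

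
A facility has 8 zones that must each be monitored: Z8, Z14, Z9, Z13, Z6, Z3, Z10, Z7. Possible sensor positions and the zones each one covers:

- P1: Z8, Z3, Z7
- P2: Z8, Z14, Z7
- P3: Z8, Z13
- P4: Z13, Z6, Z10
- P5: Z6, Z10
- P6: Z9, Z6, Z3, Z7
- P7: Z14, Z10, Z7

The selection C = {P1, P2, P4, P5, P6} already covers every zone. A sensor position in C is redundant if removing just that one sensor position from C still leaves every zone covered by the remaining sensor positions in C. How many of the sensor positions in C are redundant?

Drop P1: the rest still cover every zone — redundant.
Drop P2: Z14 uncovered — not redundant.
Drop P4: Z13 uncovered — not redundant.
Drop P5: the rest still cover every zone — redundant.
Drop P6: Z9 uncovered — not redundant.
2 redundant: P1, P5.

2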